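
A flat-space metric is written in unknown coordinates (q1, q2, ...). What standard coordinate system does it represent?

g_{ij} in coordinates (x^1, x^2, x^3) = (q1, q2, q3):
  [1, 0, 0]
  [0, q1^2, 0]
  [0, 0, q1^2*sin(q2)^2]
The line element ds^2 = dq1^2 + q1^2 dq2^2 + q1^2 sin(q2)^2 dq3^2 is dr^2 + r^2 dθ^2 + r^2 sin(θ)^2 dφ^2 with q1 = r, q2 = θ, q3 = φ.
spherical coordinates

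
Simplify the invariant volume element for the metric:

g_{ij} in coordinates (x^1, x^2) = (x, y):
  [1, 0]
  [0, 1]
det(g) = 1
√|det(g)| = 1
Volume element: dV = 1 dx dy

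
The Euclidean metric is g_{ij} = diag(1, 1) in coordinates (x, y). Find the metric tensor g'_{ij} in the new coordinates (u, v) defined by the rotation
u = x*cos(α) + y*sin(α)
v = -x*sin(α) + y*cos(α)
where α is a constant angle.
Invert the transformation: x = u*cos(α) - v*sin(α), y = u*sin(α) + v*cos(α)
g'_{ij} = (∂x^k/∂x'^i)(∂x^l/∂x'^j) g_{kl}; with g_{kl} = δ_{kl} this is Σ_k (∂x^k/∂x'^i)(∂x^k/∂x'^j).
Jacobian: ∂x/∂u = cos(α), ∂x/∂v = -sin(α), ∂y/∂u = sin(α), ∂y/∂v = cos(α)
g'_{uu} = (cos(α))(cos(α)) + (sin(α))(sin(α)) = 1
g'_{uv} = (cos(α))(-sin(α)) + (sin(α))(cos(α)) = 0
g'_{vv} = (-sin(α))(-sin(α)) + (cos(α))(cos(α)) = 1
g'_{ij} = diag(1, 1)
The Euclidean metric is invariant under rotations.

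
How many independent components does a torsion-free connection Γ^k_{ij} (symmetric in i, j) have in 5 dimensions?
Γ^k_{ij} has n choices for the upper index and n(n+1)/2 independent symmetric lower index pairs.
Total = 5 × 5×6/2 = 5 × 15 = 75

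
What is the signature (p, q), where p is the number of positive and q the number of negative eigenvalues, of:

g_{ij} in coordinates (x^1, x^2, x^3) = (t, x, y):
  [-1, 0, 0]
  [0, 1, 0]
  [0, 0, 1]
The metric is diagonal, so its eigenvalues are the diagonal entries: -1, 1, 1 (at a generic point, where coordinate-dependent entries are positive).
2 positive, 1 negative.
(2, 1) - Lorentzian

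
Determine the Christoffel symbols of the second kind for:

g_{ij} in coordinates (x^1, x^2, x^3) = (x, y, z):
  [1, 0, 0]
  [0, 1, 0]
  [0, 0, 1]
Using Γ^k_{ij} = (1/2) g^{km} (∂_i g_{mj} + ∂_j g_{mi} - ∂_m g_{ij}); the metric is diagonal, so only the m = k term contributes.
Every metric component is constant, so all ∂_m g_{ij} = 0 and every Christoffel symbol vanishes.
All Christoffel symbols are zero.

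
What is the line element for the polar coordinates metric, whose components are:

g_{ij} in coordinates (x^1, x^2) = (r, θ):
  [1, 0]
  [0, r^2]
ds^2 = g_{ij} dx^i dx^j; only the non-zero components contribute.
ds^2 = dr^2 + r^2 dθ^2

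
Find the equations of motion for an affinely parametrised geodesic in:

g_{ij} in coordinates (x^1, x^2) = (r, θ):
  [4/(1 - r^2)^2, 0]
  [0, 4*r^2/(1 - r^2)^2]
Geodesic equation: d^2x^k/dλ^2 + Γ^k_{ij} (dx^i/dλ)(dx^j/dλ) = 0.
Non-zero Christoffel symbols:
Γ^r_{r r} = 2*r/(1 - r^2)
Γ^r_{θ θ} = (r^3 + r)/(r^2 - 1)
Γ^θ_{r θ} = (-r^2 - 1)/(r^3 - r)
Substituting (the symmetric pair Γ^k_{ij}, Γ^k_{ji} combines into a factor 2):
d^2r/dλ^2 + (2*r/(1 - r^2)) (dr/dλ)^2 + ((r^3 + r)/(r^2 - 1)) (dθ/dλ)^2 = 0
d^2θ/dλ^2 + ((-2*r^2 - 2)/(r^3 - r)) (dr/dλ)(dθ/dλ) = 0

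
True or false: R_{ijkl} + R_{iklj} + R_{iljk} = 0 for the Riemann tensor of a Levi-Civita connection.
This is the first (algebraic) Bianchi identity.
True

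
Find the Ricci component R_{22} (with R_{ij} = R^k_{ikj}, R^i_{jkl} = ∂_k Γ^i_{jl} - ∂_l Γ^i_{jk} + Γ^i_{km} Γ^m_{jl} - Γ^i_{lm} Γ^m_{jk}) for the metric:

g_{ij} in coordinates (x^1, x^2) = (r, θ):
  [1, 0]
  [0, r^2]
Non-zero Christoffel symbols (Γ^k_{ij} = Γ^k_{ji}):
Γ^r_{θ θ} = -r
Γ^θ_{r θ} = 1/r
R^r_{θ r θ} = ∂_r Γ^r_{θ θ} - ∂_θ Γ^r_{θ r} + Γ^r_{r m} Γ^m_{θ θ} - Γ^r_{θ m} Γ^m_{θ r}
  = (-1) - (0) + (0) - (-1) = 0
R^θ_{θ θ θ} = 0 (a repeated index in an antisymmetric pair)
R_{θθ} = R^r_{θ r θ} + R^θ_{θ θ θ} = (0) + (0) = 0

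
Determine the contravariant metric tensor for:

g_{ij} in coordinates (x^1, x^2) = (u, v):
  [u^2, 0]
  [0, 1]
The metric is diagonal, so g^{ij} is diagonal with entries 1/g_{ii}: diag(1/(u^2), 1).
g^{ij}:
  [1/u^2, 0]
  [0, 1]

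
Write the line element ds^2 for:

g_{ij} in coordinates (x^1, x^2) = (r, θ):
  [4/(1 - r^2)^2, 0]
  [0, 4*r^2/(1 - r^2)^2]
ds^2 = g_{ij} dx^i dx^j; only the non-zero components contribute.
ds^2 = (4/(1 - r^2)^2) dr^2 + (4*r^2/(1 - r^2)^2) dθ^2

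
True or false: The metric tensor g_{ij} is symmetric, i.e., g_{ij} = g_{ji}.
By definition the metric is a symmetric bilinear form, g_{ij} = g_{ji}.
True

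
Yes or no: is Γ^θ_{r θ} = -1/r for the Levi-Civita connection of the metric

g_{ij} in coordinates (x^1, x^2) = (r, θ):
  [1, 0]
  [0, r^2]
Γ^θ_{r θ} = (1/2) g^{θθ} (∂_r g_{θθ} + ∂_θ g_{θr} - ∂_θ g_{rθ}) = (1/2)(1/r^2)((2*r) + (0) - (0)) = 1/r
This differs from the proposed value -1/r.
No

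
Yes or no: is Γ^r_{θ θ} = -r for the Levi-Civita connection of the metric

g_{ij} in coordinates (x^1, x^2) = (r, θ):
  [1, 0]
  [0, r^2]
Γ^r_{θ θ} = (1/2) g^{rr} (∂_θ g_{rθ} + ∂_θ g_{rθ} - ∂_r g_{θθ}) = (1/2)(1)((0) + (0) - (2*r)) = -r
This equals the proposed value -r.
Yes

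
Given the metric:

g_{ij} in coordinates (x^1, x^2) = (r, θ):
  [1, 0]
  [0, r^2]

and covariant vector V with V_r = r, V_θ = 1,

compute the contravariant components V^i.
Inverse metric (diagonal): g^{rr} = 1, g^{θθ} = 1/r^2
V^i = g^{ij} V_j:
V^r = (1)(r) + (0)(1) = r
V^θ = (0)(r) + (1/r^2)(1) = 1/r^2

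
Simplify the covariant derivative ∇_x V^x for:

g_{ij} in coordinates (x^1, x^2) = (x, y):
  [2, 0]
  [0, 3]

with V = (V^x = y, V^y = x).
All Christoffel symbols are zero.
∇_x V^x = ∂_x V^x + Γ^x_{x j} V^j
  = (0) + (0)(y) + (0)(x)
  = 0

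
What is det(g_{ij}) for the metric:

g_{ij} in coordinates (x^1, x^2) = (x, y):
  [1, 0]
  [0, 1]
For a 2×2 metric: det(g) = g_{11}·g_{22} - g_{12}·g_{21}
= (1)·(1) - (0)·(0)
= 1 - 0
det(g) = 1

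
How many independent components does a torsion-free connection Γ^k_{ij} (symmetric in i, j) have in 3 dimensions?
Γ^k_{ij} has n choices for the upper index and n(n+1)/2 independent symmetric lower index pairs.
Total = 3 × 3×4/2 = 3 × 6 = 18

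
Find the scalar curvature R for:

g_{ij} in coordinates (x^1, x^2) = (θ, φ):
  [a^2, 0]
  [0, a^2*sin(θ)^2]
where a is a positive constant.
Non-zero Christoffel symbols (Γ^k_{ij} = Γ^k_{ji}):
Γ^θ_{φ φ} = -sin(2*θ)/2
Γ^φ_{θ φ} = 1/tan(θ)
Ricci tensor (R_{ij} = R^k_{ikj}): R_{θθ} = 1, R_{θφ} = 0, R_{φφ} = sin(θ)^2
Inverse metric: g^{θθ} = 1/a^2, g^{φφ} = 1/(a^2*sin(θ)^2)
R = g^{ij} R_{ij} = (1/a^2)(1) + (1/(a^2*sin(θ)^2))(sin(θ)^2) = 2/a^2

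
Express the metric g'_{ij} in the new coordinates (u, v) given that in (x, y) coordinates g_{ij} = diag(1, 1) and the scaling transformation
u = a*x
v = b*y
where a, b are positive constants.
Invert the transformation: x = u/a, y = v/b
g'_{ij} = (∂x^k/∂x'^i)(∂x^l/∂x'^j) g_{kl}; with g_{kl} = δ_{kl} this is Σ_k (∂x^k/∂x'^i)(∂x^k/∂x'^j).
Jacobian: ∂x/∂u = 1/a, ∂x/∂v = 0, ∂y/∂u = 0, ∂y/∂v = 1/b
g'_{uu} = (1/a)(1/a) + (0)(0) = 1/a^2
g'_{uv} = (1/a)(0) + (0)(1/b) = 0
g'_{vv} = (0)(0) + (1/b)(1/b) = 1/b^2
g'_{ij} = diag(1/a^2, 1/b^2)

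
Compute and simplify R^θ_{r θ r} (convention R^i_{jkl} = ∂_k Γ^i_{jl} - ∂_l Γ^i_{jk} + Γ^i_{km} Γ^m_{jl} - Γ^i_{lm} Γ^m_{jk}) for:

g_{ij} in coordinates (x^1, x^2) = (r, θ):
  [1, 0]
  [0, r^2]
Non-zero Christoffel symbols (Γ^k_{ij} = Γ^k_{ji}):
Γ^r_{θ θ} = -r
Γ^θ_{r θ} = 1/r
R^θ_{r θ r} = ∂_θ Γ^θ_{r r} - ∂_r Γ^θ_{r θ} + Γ^θ_{θ m} Γ^m_{r r} - Γ^θ_{r m} Γ^m_{r θ}
  = (0) - (-1/r^2) + (0) - (1/r^2) = 0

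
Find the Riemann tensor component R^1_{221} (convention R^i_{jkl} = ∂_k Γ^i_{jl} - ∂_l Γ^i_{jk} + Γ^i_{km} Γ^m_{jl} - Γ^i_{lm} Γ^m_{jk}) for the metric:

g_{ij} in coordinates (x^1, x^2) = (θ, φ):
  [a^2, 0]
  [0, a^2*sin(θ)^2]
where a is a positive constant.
Non-zero Christoffel symbols (Γ^k_{ij} = Γ^k_{ji}):
Γ^θ_{φ φ} = -sin(2*θ)/2
Γ^φ_{θ φ} = 1/tan(θ)
R^θ_{φ φ θ} = ∂_φ Γ^θ_{φ θ} - ∂_θ Γ^θ_{φ φ} + Γ^θ_{φ m} Γ^m_{φ θ} - Γ^θ_{θ m} Γ^m_{φ φ}
  = (0) - (-cos(2*θ)) + (-cos(θ)^2) - (0) = -sin(θ)^2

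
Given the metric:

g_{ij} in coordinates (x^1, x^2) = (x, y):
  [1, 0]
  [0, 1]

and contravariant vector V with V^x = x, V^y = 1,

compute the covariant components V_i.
V_i = g_{ij} V^j:
V_x = (1)(x) + (0)(1) = x
V_y = (0)(x) + (1)(1) = 1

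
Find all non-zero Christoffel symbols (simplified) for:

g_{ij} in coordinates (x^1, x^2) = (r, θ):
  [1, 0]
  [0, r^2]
Using Γ^k_{ij} = (1/2) g^{km} (∂_i g_{mj} + ∂_j g_{mi} - ∂_m g_{ij}); the metric is diagonal, so only the m = k term contributes.
Non-zero symbols (using the symmetry Γ^k_{ij} = Γ^k_{ji}):
Γ^r_{θ θ} = (1/2) g^{rr} (∂_θ g_{rθ} + ∂_θ g_{rθ} - ∂_r g_{θθ}) = (1/2)(1)((0) + (0) - (2*r)) = -r
Γ^θ_{r θ} = (1/2) g^{θθ} (∂_r g_{θθ} + ∂_θ g_{θr} - ∂_θ g_{rθ}) = (1/2)(1/r^2)((2*r) + (0) - (0)) = 1/r
All other Christoffel symbols are zero.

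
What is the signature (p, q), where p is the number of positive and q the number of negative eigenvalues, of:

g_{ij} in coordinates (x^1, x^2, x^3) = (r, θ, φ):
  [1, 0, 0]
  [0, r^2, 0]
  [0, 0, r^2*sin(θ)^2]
The metric is diagonal, so its eigenvalues are the diagonal entries: 1, r^2, r^2*sin(θ)^2 (at a generic point, where coordinate-dependent entries are positive).
3 positive, 0 negative.
(3, 0) - Riemannian (positive definite)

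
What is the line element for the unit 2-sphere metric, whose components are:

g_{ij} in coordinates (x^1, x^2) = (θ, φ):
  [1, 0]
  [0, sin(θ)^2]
ds^2 = g_{ij} dx^i dx^j; only the non-zero components contribute.
ds^2 = dθ^2 + sin(θ)^2 dφ^2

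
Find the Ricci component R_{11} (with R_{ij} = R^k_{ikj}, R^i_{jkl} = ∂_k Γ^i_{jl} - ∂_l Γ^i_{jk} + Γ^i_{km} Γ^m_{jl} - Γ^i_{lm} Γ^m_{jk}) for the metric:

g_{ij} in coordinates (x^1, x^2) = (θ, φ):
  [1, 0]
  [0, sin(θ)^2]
Non-zero Christoffel symbols (Γ^k_{ij} = Γ^k_{ji}):
Γ^θ_{φ φ} = -sin(2*θ)/2
Γ^φ_{θ φ} = 1/tan(θ)
R^θ_{θ θ θ} = 0 (a repeated index in an antisymmetric pair)
R^φ_{θ φ θ} = ∂_φ Γ^φ_{θ θ} - ∂_θ Γ^φ_{θ φ} + Γ^φ_{φ m} Γ^m_{θ θ} - Γ^φ_{θ m} Γ^m_{θ φ}
  = (0) - (-1/sin(θ)^2) + (0) - (1/tan(θ)^2) = 1
R_{θθ} = R^θ_{θ θ θ} + R^φ_{θ φ θ} = (0) + (1) = 1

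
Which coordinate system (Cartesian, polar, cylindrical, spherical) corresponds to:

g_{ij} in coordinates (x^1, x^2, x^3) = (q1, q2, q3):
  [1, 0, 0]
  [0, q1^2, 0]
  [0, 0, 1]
The line element ds^2 = dq1^2 + q1^2 dq2^2 + dq3^2 is dr^2 + r^2 dθ^2 + dz^2 with q1 = r, q2 = θ, q3 = z.
cylindrical coordinates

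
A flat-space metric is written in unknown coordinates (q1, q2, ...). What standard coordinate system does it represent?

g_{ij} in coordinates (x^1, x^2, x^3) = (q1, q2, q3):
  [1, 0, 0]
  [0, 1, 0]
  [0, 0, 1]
All components are constant and the metric is the identity, i.e. orthonormal rectilinear coordinates.
Cartesian (3D) coordinates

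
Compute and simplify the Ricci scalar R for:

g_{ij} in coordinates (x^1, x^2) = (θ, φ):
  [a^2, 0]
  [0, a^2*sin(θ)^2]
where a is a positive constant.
Non-zero Christoffel symbols (Γ^k_{ij} = Γ^k_{ji}):
Γ^θ_{φ φ} = -sin(2*θ)/2
Γ^φ_{θ φ} = 1/tan(θ)
Ricci tensor (R_{ij} = R^k_{ikj}): R_{θθ} = 1, R_{θφ} = 0, R_{φφ} = sin(θ)^2
Inverse metric: g^{θθ} = 1/a^2, g^{φφ} = 1/(a^2*sin(θ)^2)
R = g^{ij} R_{ij} = (1/a^2)(1) + (1/(a^2*sin(θ)^2))(sin(θ)^2) = 2/a^2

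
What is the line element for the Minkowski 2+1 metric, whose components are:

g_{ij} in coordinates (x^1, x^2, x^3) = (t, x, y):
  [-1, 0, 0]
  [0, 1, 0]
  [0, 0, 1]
ds^2 = g_{ij} dx^i dx^j; only the non-zero components contribute.
ds^2 = -dt^2 + dx^2 + dy^2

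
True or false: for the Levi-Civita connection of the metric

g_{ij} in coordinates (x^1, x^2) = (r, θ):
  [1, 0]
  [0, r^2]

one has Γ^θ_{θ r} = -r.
Γ^θ_{θ r} = (1/2) g^{θθ} (∂_θ g_{θr} + ∂_r g_{θθ} - ∂_θ g_{θr}) = (1/2)(1/r^2)((0) + (2*r) - (0)) = 1/r
This differs from the proposed value -r.
False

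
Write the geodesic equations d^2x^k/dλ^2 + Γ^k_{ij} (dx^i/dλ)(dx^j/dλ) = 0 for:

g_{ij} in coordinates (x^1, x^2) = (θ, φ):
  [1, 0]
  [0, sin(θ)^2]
Geodesic equation: d^2x^k/dλ^2 + Γ^k_{ij} (dx^i/dλ)(dx^j/dλ) = 0.
Non-zero Christoffel symbols:
Γ^θ_{φ φ} = -sin(2*θ)/2
Γ^φ_{θ φ} = 1/tan(θ)
Substituting (the symmetric pair Γ^k_{ij}, Γ^k_{ji} combines into a factor 2):
d^2θ/dλ^2 - (sin(2*θ)/2) (dφ/dλ)^2 = 0
d^2φ/dλ^2 + (2/tan(θ)) (dθ/dλ)(dφ/dλ) = 0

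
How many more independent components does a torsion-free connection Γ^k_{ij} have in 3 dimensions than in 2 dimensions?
Independent components in n dimensions: n × n(n+1)/2 = n^2(n+1)/2.
3D: 3 × 6 = 18
2D: 2 × 3 = 6
Difference = 18 - 6 = 12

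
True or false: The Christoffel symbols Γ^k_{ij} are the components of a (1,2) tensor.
Under a change of coordinates Γ picks up an inhomogeneous term ∂²x/∂x'∂x'; e.g. Γ = 0 in Cartesian coordinates but Γ^r_{θθ} = -r in polar coordinates on the same flat plane.
False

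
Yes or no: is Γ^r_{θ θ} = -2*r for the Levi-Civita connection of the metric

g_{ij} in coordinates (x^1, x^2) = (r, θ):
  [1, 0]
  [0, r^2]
Γ^r_{θ θ} = (1/2) g^{rr} (∂_θ g_{rθ} + ∂_θ g_{rθ} - ∂_r g_{θθ}) = (1/2)(1)((0) + (0) - (2*r)) = -r
This differs from the proposed value -2*r.
No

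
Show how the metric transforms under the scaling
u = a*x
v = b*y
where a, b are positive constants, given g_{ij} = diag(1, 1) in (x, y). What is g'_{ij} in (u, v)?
Invert the transformation: x = u/a, y = v/b
g'_{ij} = (∂x^k/∂x'^i)(∂x^l/∂x'^j) g_{kl}; with g_{kl} = δ_{kl} this is Σ_k (∂x^k/∂x'^i)(∂x^k/∂x'^j).
Jacobian: ∂x/∂u = 1/a, ∂x/∂v = 0, ∂y/∂u = 0, ∂y/∂v = 1/b
g'_{uu} = (1/a)(1/a) + (0)(0) = 1/a^2
g'_{uv} = (1/a)(0) + (0)(1/b) = 0
g'_{vv} = (0)(0) + (1/b)(1/b) = 1/b^2
g'_{ij} = diag(1/a^2, 1/b^2)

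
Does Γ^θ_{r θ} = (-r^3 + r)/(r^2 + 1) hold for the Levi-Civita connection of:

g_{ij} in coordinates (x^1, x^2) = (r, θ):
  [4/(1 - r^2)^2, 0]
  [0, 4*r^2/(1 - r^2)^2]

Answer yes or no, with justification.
Γ^θ_{r θ} = (1/2) g^{θθ} (∂_r g_{θθ} + ∂_θ g_{θr} - ∂_θ g_{rθ}) = (1/2)((1 - r^2)^2/(4*r^2))((-8*(r^3 + r)/(r^2 - 1)^3) + (0) - (0)) = (-r^2 - 1)/(r^3 - r)
This differs from the proposed value (-r^3 + r)/(r^2 + 1).
No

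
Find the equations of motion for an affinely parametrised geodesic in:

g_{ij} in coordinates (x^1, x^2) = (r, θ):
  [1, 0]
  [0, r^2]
Geodesic equation: d^2x^k/dλ^2 + Γ^k_{ij} (dx^i/dλ)(dx^j/dλ) = 0.
Non-zero Christoffel symbols:
Γ^r_{θ θ} = -r
Γ^θ_{r θ} = 1/r
Substituting (the symmetric pair Γ^k_{ij}, Γ^k_{ji} combines into a factor 2):
d^2r/dλ^2 - r (dθ/dλ)^2 = 0
d^2θ/dλ^2 + (2/r) (dr/dλ)(dθ/dλ) = 0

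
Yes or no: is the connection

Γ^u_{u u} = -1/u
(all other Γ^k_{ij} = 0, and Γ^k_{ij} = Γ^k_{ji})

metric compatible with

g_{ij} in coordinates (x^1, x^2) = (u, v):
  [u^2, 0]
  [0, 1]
Using ∇_k g_{ij} = ∂_k g_{ij} - Γ^m_{ki} g_{mj} - Γ^m_{kj} g_{im}:
∇_u g_{uu} = (2*u) - (-u) - (-u) = 4*u ≠ 0
So the connection is not metric compatible (it is not the Levi-Civita connection).
No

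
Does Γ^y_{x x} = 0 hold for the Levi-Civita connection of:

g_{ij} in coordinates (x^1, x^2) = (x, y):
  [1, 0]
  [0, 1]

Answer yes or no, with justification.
Γ^y_{x x} = (1/2) g^{yy} (∂_x g_{yx} + ∂_x g_{yx} - ∂_y g_{xx}) = (1/2)(1)((0) + (0) - (0)) = 0
This equals the proposed value 0.
Yes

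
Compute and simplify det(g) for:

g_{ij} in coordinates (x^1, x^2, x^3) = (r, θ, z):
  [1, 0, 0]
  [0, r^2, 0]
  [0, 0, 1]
Diagonal metric: det(g) = g_{11}·g_{22}·g_{33}
= (1)·(r^2)·(1)
det(g) = r^2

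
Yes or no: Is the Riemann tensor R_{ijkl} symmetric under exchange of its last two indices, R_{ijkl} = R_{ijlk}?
It is antisymmetric in the last pair: R_{ijkl} = -R_{ijlk}.
No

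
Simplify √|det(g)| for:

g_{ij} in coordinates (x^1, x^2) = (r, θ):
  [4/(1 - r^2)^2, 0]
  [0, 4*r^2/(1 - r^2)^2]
det(g) = 16*r^2/(1 - r^2)^4
√|det(g)| = 4*r/(r^2 - 1)^2
Volume element: dV = 4*r/(r^2 - 1)^2 dr dθ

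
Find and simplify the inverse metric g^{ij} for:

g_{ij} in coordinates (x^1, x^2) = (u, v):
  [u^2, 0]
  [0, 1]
The metric is diagonal, so g^{ij} is diagonal with entries 1/g_{ii}: diag(1/(u^2), 1).
g^{ij}:
  [1/u^2, 0]
  [0, 1]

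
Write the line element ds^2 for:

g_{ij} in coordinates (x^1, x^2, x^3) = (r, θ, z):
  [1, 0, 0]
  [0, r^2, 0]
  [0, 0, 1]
ds^2 = g_{ij} dx^i dx^j; only the non-zero components contribute.
ds^2 = dr^2 + r^2 dθ^2 + dz^2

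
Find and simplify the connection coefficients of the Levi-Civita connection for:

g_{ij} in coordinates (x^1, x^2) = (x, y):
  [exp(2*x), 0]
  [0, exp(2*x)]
Using Γ^k_{ij} = (1/2) g^{km} (∂_i g_{mj} + ∂_j g_{mi} - ∂_m g_{ij}); the metric is diagonal, so only the m = k term contributes.
Non-zero symbols (using the symmetry Γ^k_{ij} = Γ^k_{ji}):
Γ^x_{x x} = (1/2) g^{xx} (∂_x g_{xx} + ∂_x g_{xx} - ∂_x g_{xx}) = (1/2)(exp(-2*x))((2*exp(2*x)) + (2*exp(2*x)) - (2*exp(2*x))) = 1
Γ^x_{y y} = (1/2) g^{xx} (∂_y g_{xy} + ∂_y g_{xy} - ∂_x g_{yy}) = (1/2)(exp(-2*x))((0) + (0) - (2*exp(2*x))) = -1
Γ^y_{x y} = (1/2) g^{yy} (∂_x g_{yy} + ∂_y g_{yx} - ∂_y g_{xy}) = (1/2)(exp(-2*x))((2*exp(2*x)) + (0) - (0)) = 1
All other Christoffel symbols are zero.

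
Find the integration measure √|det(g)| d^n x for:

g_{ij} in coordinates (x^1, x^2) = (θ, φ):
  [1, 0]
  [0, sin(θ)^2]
det(g) = sin(θ)^2
√|det(g)| = sin(θ) (taking 0 < θ < π so that |sin(θ)| = sin(θ))
Volume element: dV = sin(θ) dθ dφ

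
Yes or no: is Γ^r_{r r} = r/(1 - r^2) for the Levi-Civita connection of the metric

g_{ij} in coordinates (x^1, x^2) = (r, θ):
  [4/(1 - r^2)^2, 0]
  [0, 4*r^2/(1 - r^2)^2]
Γ^r_{r r} = (1/2) g^{rr} (∂_r g_{rr} + ∂_r g_{rr} - ∂_r g_{rr}) = (1/2)((1 - r^2)^2/4)((16*r/(1 - r^2)^3) + (16*r/(1 - r^2)^3) - (16*r/(1 - r^2)^3)) = 2*r/(1 - r^2)
This differs from the proposed value r/(1 - r^2).
No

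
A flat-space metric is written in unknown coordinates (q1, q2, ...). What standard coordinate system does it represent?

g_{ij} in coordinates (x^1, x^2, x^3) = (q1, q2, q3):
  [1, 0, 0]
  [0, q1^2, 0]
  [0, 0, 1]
The line element ds^2 = dq1^2 + q1^2 dq2^2 + dq3^2 is dr^2 + r^2 dθ^2 + dz^2 with q1 = r, q2 = θ, q3 = z.
cylindrical coordinates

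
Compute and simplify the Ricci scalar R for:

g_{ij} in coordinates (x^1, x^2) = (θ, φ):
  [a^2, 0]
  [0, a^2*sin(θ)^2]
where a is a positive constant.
Non-zero Christoffel symbols (Γ^k_{ij} = Γ^k_{ji}):
Γ^θ_{φ φ} = -sin(2*θ)/2
Γ^φ_{θ φ} = 1/tan(θ)
Ricci tensor (R_{ij} = R^k_{ikj}): R_{θθ} = 1, R_{θφ} = 0, R_{φφ} = sin(θ)^2
Inverse metric: g^{θθ} = 1/a^2, g^{φφ} = 1/(a^2*sin(θ)^2)
R = g^{ij} R_{ij} = (1/a^2)(1) + (1/(a^2*sin(θ)^2))(sin(θ)^2) = 2/a^2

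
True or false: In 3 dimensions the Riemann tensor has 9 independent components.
n^2(n^2-1)/12 = 9·8/12 = 6 independent components for n = 3.
False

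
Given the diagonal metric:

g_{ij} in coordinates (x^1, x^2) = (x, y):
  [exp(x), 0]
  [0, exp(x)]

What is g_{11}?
With x^1 = x, x^2 = y, g_{11} = g_{xx} is the row-1, column-1 entry of the matrix.
g_{11} = exp(x)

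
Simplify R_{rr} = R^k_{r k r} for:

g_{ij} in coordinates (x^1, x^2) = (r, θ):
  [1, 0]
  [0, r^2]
Non-zero Christoffel symbols (Γ^k_{ij} = Γ^k_{ji}):
Γ^r_{θ θ} = -r
Γ^θ_{r θ} = 1/r
R^r_{r r r} = 0 (a repeated index in an antisymmetric pair)
R^θ_{r θ r} = ∂_θ Γ^θ_{r r} - ∂_r Γ^θ_{r θ} + Γ^θ_{θ m} Γ^m_{r r} - Γ^θ_{r m} Γ^m_{r θ}
  = (0) - (-1/r^2) + (0) - (1/r^2) = 0
R_{rr} = R^r_{r r r} + R^θ_{r θ r} = (0) + (0) = 0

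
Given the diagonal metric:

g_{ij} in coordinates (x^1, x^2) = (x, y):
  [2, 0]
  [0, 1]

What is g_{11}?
With x^1 = x, x^2 = y, g_{11} = g_{xx} is the row-1, column-1 entry of the matrix.
g_{11} = 2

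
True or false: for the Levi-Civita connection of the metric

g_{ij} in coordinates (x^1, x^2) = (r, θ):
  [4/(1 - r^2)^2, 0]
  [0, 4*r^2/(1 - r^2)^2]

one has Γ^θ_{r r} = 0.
Γ^θ_{r r} = (1/2) g^{θθ} (∂_r g_{θr} + ∂_r g_{θr} - ∂_θ g_{rr}) = (1/2)((1 - r^2)^2/(4*r^2))((0) + (0) - (0)) = 0
This equals the proposed value 0.
True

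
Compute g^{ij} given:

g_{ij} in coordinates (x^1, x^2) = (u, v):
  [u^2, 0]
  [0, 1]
The metric is diagonal, so g^{ij} is diagonal with entries 1/g_{ii}: diag(1/(u^2), 1).
g^{ij}:
  [1/u^2, 0]
  [0, 1]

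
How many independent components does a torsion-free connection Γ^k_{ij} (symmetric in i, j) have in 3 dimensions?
Γ^k_{ij} has n choices for the upper index and n(n+1)/2 independent symmetric lower index pairs.
Total = 3 × 3×4/2 = 3 × 6 = 18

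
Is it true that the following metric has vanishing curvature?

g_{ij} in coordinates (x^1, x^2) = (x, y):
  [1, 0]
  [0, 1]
All metric components are constant, so every Christoffel symbol vanishes and R^i_{jkl} = 0.
Yes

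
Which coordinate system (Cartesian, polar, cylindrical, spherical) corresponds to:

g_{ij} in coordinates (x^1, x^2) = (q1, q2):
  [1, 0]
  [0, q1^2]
The line element ds^2 = dq1^2 + q1^2 dq2^2 is dr^2 + r^2 dθ^2 with q1 = r, q2 = θ.
polar coordinates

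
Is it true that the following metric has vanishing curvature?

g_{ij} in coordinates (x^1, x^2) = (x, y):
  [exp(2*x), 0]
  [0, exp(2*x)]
Non-zero Christoffel symbols:
Γ^x_{x x} = 1
Γ^x_{y y} = -1
Γ^y_{x y} = 1
Ricci tensor: R_{xx} = 0, R_{xy} = 0, R_{yy} = 0
All R_{ij} vanish; in 2 dimensions the Riemann tensor is fully determined by the Ricci tensor, so R^i_{jkl} = 0: the metric is flat (curvilinear coordinates on flat space).
Yes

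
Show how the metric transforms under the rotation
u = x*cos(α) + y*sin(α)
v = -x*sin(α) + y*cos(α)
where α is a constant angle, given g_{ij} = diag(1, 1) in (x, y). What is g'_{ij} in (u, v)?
Invert the transformation: x = u*cos(α) - v*sin(α), y = u*sin(α) + v*cos(α)
g'_{ij} = (∂x^k/∂x'^i)(∂x^l/∂x'^j) g_{kl}; with g_{kl} = δ_{kl} this is Σ_k (∂x^k/∂x'^i)(∂x^k/∂x'^j).
Jacobian: ∂x/∂u = cos(α), ∂x/∂v = -sin(α), ∂y/∂u = sin(α), ∂y/∂v = cos(α)
g'_{uu} = (cos(α))(cos(α)) + (sin(α))(sin(α)) = 1
g'_{uv} = (cos(α))(-sin(α)) + (sin(α))(cos(α)) = 0
g'_{vv} = (-sin(α))(-sin(α)) + (cos(α))(cos(α)) = 1
g'_{ij} = diag(1, 1)
The Euclidean metric is invariant under rotations.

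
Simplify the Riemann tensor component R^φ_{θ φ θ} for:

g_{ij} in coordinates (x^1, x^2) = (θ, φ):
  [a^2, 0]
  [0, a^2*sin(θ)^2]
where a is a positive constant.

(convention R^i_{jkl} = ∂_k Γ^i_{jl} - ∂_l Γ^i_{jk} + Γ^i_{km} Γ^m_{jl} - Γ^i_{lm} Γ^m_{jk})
Non-zero Christoffel symbols (Γ^k_{ij} = Γ^k_{ji}):
Γ^θ_{φ φ} = -sin(2*θ)/2
Γ^φ_{θ φ} = 1/tan(θ)
R^φ_{θ φ θ} = ∂_φ Γ^φ_{θ θ} - ∂_θ Γ^φ_{θ φ} + Γ^φ_{φ m} Γ^m_{θ θ} - Γ^φ_{θ m} Γ^m_{θ φ}
  = (0) - (-1/sin(θ)^2) + (0) - (1/tan(θ)^2) = 1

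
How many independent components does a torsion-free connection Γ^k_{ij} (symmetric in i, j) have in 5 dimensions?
Γ^k_{ij} has n choices for the upper index and n(n+1)/2 independent symmetric lower index pairs.
Total = 5 × 5×6/2 = 5 × 15 = 75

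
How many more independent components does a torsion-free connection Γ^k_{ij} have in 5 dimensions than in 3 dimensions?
Independent components in n dimensions: n × n(n+1)/2 = n^2(n+1)/2.
5D: 5 × 15 = 75
3D: 3 × 6 = 18
Difference = 75 - 18 = 57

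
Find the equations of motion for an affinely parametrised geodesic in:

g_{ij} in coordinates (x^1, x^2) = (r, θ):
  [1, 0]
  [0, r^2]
Geodesic equation: d^2x^k/dλ^2 + Γ^k_{ij} (dx^i/dλ)(dx^j/dλ) = 0.
Non-zero Christoffel symbols:
Γ^r_{θ θ} = -r
Γ^θ_{r θ} = 1/r
Substituting (the symmetric pair Γ^k_{ij}, Γ^k_{ji} combines into a factor 2):
d^2r/dλ^2 - r (dθ/dλ)^2 = 0
d^2θ/dλ^2 + (2/r) (dr/dλ)(dθ/dλ) = 0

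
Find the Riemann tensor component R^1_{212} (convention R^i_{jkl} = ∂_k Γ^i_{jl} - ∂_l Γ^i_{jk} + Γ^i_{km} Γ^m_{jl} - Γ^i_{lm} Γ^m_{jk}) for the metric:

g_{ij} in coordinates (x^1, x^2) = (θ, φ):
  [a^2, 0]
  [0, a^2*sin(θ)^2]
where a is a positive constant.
Non-zero Christoffel symbols (Γ^k_{ij} = Γ^k_{ji}):
Γ^θ_{φ φ} = -sin(2*θ)/2
Γ^φ_{θ φ} = 1/tan(θ)
R^θ_{φ θ φ} = ∂_θ Γ^θ_{φ φ} - ∂_φ Γ^θ_{φ θ} + Γ^θ_{θ m} Γ^m_{φ φ} - Γ^θ_{φ m} Γ^m_{φ θ}
  = (-cos(2*θ)) - (0) + (0) - (-cos(θ)^2) = sin(θ)^2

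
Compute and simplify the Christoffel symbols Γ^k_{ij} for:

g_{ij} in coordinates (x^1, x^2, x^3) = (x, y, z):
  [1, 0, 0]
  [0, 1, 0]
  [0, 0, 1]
Using Γ^k_{ij} = (1/2) g^{km} (∂_i g_{mj} + ∂_j g_{mi} - ∂_m g_{ij}); the metric is diagonal, so only the m = k term contributes.
Every metric component is constant, so all ∂_m g_{ij} = 0 and every Christoffel symbol vanishes.
All Christoffel symbols are zero.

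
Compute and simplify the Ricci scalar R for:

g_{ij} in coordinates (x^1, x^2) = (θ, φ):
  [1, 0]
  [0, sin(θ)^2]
Non-zero Christoffel symbols (Γ^k_{ij} = Γ^k_{ji}):
Γ^θ_{φ φ} = -sin(2*θ)/2
Γ^φ_{θ φ} = 1/tan(θ)
Ricci tensor (R_{ij} = R^k_{ikj}): R_{θθ} = 1, R_{θφ} = 0, R_{φφ} = sin(θ)^2
Inverse metric: g^{θθ} = 1, g^{φφ} = 1/sin(θ)^2
R = g^{ij} R_{ij} = (1)(1) + (1/sin(θ)^2)(sin(θ)^2) = 2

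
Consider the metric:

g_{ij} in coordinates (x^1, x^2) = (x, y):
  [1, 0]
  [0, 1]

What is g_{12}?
With x^1 = x, x^2 = y, g_{12} = g_{xy} is the row-1, column-2 entry of the matrix.
g_{12} = 0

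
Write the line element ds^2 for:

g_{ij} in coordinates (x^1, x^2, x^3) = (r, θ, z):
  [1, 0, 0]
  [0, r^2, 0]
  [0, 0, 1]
ds^2 = g_{ij} dx^i dx^j; only the non-zero components contribute.
ds^2 = dr^2 + r^2 dθ^2 + dz^2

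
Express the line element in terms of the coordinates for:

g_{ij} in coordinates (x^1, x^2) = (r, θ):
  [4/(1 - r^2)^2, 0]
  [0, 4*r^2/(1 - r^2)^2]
ds^2 = g_{ij} dx^i dx^j; only the non-zero components contribute.
ds^2 = (4/(1 - r^2)^2) dr^2 + (4*r^2/(1 - r^2)^2) dθ^2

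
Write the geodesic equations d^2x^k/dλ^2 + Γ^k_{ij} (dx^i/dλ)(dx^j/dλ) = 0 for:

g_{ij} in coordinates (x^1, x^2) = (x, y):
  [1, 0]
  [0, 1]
Geodesic equation: d^2x^k/dλ^2 + Γ^k_{ij} (dx^i/dλ)(dx^j/dλ) = 0.
All Christoffel symbols vanish, so the geodesics are straight lines:
d^2x/dλ^2 = 0
d^2y/dλ^2 = 0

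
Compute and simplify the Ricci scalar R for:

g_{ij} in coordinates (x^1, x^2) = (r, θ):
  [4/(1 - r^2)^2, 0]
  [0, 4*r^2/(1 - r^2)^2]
Non-zero Christoffel symbols (Γ^k_{ij} = Γ^k_{ji}):
Γ^r_{r r} = 2*r/(1 - r^2)
Γ^r_{θ θ} = (r^3 + r)/(r^2 - 1)
Γ^θ_{r θ} = (-r^2 - 1)/(r^3 - r)
Ricci tensor (R_{ij} = R^k_{ikj}): R_{rr} = -4/(r^2 - 1)^2, R_{rθ} = 0, R_{θθ} = -4*r^2/(r^2 - 1)^2
Inverse metric: g^{rr} = (1 - r^2)^2/4, g^{θθ} = (1 - r^2)^2/(4*r^2)
R = g^{ij} R_{ij} = ((1 - r^2)^2/4)(-4/(r^2 - 1)^2) + ((1 - r^2)^2/(4*r^2))(-4*r^2/(r^2 - 1)^2) = -2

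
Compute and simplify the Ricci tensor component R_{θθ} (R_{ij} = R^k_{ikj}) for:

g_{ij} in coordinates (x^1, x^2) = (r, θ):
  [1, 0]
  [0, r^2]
Non-zero Christoffel symbols (Γ^k_{ij} = Γ^k_{ji}):
Γ^r_{θ θ} = -r
Γ^θ_{r θ} = 1/r
R^r_{θ r θ} = ∂_r Γ^r_{θ θ} - ∂_θ Γ^r_{θ r} + Γ^r_{r m} Γ^m_{θ θ} - Γ^r_{θ m} Γ^m_{θ r}
  = (-1) - (0) + (0) - (-1) = 0
R^θ_{θ θ θ} = 0 (a repeated index in an antisymmetric pair)
R_{θθ} = R^r_{θ r θ} + R^θ_{θ θ θ} = (0) + (0) = 0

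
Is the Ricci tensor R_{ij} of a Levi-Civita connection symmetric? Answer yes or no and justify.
R_{ij} = R^k_{ikj}; the pair symmetry R_{kilj} = R_{ljki} gives R_{ij} = R_{ji}.
Yes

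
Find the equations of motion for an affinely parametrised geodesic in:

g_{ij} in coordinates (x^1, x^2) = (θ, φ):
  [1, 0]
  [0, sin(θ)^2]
Geodesic equation: d^2x^k/dλ^2 + Γ^k_{ij} (dx^i/dλ)(dx^j/dλ) = 0.
Non-zero Christoffel symbols:
Γ^θ_{φ φ} = -sin(2*θ)/2
Γ^φ_{θ φ} = 1/tan(θ)
Substituting (the symmetric pair Γ^k_{ij}, Γ^k_{ji} combines into a factor 2):
d^2θ/dλ^2 - (sin(2*θ)/2) (dφ/dλ)^2 = 0
d^2φ/dλ^2 + (2/tan(θ)) (dθ/dλ)(dφ/dλ) = 0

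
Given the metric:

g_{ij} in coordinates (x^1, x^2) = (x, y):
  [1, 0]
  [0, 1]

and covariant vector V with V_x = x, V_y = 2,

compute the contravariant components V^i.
Inverse metric (diagonal): g^{xx} = 1, g^{yy} = 1
V^i = g^{ij} V_j:
V^x = (1)(x) + (0)(2) = x
V^y = (0)(x) + (1)(2) = 2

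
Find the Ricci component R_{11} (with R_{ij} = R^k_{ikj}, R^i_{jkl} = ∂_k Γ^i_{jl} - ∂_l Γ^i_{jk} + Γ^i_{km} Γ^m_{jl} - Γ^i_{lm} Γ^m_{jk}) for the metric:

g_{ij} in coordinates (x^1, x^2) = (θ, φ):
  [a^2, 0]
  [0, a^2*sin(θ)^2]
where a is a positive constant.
Non-zero Christoffel symbols (Γ^k_{ij} = Γ^k_{ji}):
Γ^θ_{φ φ} = -sin(2*θ)/2
Γ^φ_{θ φ} = 1/tan(θ)
R^θ_{θ θ θ} = 0 (a repeated index in an antisymmetric pair)
R^φ_{θ φ θ} = ∂_φ Γ^φ_{θ θ} - ∂_θ Γ^φ_{θ φ} + Γ^φ_{φ m} Γ^m_{θ θ} - Γ^φ_{θ m} Γ^m_{θ φ}
  = (0) - (-1/sin(θ)^2) + (0) - (1/tan(θ)^2) = 1
R_{θθ} = R^θ_{θ θ θ} + R^φ_{θ φ θ} = (0) + (1) = 1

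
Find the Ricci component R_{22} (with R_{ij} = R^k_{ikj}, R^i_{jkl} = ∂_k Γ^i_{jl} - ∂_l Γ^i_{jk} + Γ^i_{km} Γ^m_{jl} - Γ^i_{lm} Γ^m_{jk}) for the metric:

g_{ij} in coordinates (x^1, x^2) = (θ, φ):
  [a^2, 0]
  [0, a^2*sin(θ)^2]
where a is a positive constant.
Non-zero Christoffel symbols (Γ^k_{ij} = Γ^k_{ji}):
Γ^θ_{φ φ} = -sin(2*θ)/2
Γ^φ_{θ φ} = 1/tan(θ)
R^θ_{φ θ φ} = ∂_θ Γ^θ_{φ φ} - ∂_φ Γ^θ_{φ θ} + Γ^θ_{θ m} Γ^m_{φ φ} - Γ^θ_{φ m} Γ^m_{φ θ}
  = (-cos(2*θ)) - (0) + (0) - (-cos(θ)^2) = sin(θ)^2
R^φ_{φ φ φ} = 0 (a repeated index in an antisymmetric pair)
R_{φφ} = R^θ_{φ θ φ} + R^φ_{φ φ φ} = (sin(θ)^2) + (0) = sin(θ)^2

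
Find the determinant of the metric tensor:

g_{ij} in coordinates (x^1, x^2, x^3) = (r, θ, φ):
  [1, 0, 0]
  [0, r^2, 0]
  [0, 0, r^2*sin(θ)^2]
Diagonal metric: det(g) = g_{11}·g_{22}·g_{33}
= (1)·(r^2)·(r^2*sin(θ)^2)
det(g) = r^4*sin(θ)^2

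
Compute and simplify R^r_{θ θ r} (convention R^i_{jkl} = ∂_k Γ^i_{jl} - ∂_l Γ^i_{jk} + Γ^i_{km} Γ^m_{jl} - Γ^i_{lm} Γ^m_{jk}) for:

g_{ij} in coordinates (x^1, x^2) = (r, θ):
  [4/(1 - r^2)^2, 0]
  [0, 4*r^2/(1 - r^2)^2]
Non-zero Christoffel symbols (Γ^k_{ij} = Γ^k_{ji}):
Γ^r_{r r} = 2*r/(1 - r^2)
Γ^r_{θ θ} = (r^3 + r)/(r^2 - 1)
Γ^θ_{r θ} = (-r^2 - 1)/(r^3 - r)
R^r_{θ θ r} = ∂_θ Γ^r_{θ r} - ∂_r Γ^r_{θ θ} + Γ^r_{θ m} Γ^m_{θ r} - Γ^r_{r m} Γ^m_{θ θ}
  = (0) - ((r^4 - 4*r^2 - 1)/(r^2 - 1)^2) + (-(r^2 + 1)^2/(r^2 - 1)^2) - (-2*r^2*(r^2 + 1)/(r^2 - 1)^2) = 4*r^2/(r^2 - 1)^2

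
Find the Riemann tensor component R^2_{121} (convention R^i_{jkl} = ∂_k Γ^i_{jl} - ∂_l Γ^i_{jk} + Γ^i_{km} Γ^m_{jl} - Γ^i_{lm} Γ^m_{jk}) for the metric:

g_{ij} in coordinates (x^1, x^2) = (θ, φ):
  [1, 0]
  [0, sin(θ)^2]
Non-zero Christoffel symbols (Γ^k_{ij} = Γ^k_{ji}):
Γ^θ_{φ φ} = -sin(2*θ)/2
Γ^φ_{θ φ} = 1/tan(θ)
R^φ_{θ φ θ} = ∂_φ Γ^φ_{θ θ} - ∂_θ Γ^φ_{θ φ} + Γ^φ_{φ m} Γ^m_{θ θ} - Γ^φ_{θ m} Γ^m_{θ φ}
  = (0) - (-1/sin(θ)^2) + (0) - (1/tan(θ)^2) = 1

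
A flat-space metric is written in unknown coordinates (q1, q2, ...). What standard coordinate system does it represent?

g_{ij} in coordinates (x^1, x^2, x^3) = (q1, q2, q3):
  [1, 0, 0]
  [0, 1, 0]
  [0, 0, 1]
All components are constant and the metric is the identity, i.e. orthonormal rectilinear coordinates.
Cartesian (3D) coordinates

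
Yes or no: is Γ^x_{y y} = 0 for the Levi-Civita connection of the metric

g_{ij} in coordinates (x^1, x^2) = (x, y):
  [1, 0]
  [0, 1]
Γ^x_{y y} = (1/2) g^{xx} (∂_y g_{xy} + ∂_y g_{xy} - ∂_x g_{yy}) = (1/2)(1)((0) + (0) - (0)) = 0
This equals the proposed value 0.
Yes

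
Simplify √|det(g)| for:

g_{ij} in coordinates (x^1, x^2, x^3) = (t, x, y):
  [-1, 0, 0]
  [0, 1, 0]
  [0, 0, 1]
det(g) = -1
√|det(g)| = 1
Volume element: dV = 1 dt dx dy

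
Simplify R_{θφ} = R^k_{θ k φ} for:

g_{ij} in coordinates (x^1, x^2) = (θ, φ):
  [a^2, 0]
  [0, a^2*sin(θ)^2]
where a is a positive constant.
Non-zero Christoffel symbols (Γ^k_{ij} = Γ^k_{ji}):
Γ^θ_{φ φ} = -sin(2*θ)/2
Γ^φ_{θ φ} = 1/tan(θ)
R^θ_{θ θ φ} = 0 (a repeated index in an antisymmetric pair)
R^φ_{θ φ φ} = 0 (a repeated index in an antisymmetric pair)
R_{θφ} = R^θ_{θ θ φ} + R^φ_{θ φ φ} = (0) + (0) = 0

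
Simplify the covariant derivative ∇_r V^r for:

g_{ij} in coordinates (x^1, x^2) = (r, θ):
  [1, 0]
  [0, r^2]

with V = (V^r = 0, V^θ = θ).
Non-zero Christoffel symbols:
Γ^r_{θ θ} = -r
Γ^θ_{r θ} = 1/r
∇_r V^r = ∂_r V^r + Γ^r_{r j} V^j
  = (0) + (0)(0) + (0)(θ)
  = 0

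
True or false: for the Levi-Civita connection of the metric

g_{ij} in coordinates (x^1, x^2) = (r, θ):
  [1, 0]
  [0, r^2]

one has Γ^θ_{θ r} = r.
Γ^θ_{θ r} = (1/2) g^{θθ} (∂_θ g_{θr} + ∂_r g_{θθ} - ∂_θ g_{θr}) = (1/2)(1/r^2)((0) + (2*r) - (0)) = 1/r
This differs from the proposed value r.
False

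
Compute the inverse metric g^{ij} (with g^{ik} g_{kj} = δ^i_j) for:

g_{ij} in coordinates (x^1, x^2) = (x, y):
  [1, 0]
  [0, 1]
The metric is diagonal, so g^{ij} is diagonal with entries 1/g_{ii}: diag(1, 1).
g^{ij}:
  [1, 0]
  [0, 1]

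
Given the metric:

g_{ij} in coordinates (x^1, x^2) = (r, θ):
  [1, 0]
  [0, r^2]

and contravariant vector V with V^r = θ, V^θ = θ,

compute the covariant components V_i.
V_i = g_{ij} V^j:
V_r = (1)(θ) + (0)(θ) = θ
V_θ = (0)(θ) + (r^2)(θ) = r^2*θ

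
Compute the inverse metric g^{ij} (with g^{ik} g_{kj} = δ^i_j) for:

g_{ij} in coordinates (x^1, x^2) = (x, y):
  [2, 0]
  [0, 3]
The metric is diagonal, so g^{ij} is diagonal with entries 1/g_{ii}: diag(1/2, 1/3).
g^{ij}:
  [1/2, 0]
  [0, 1/3]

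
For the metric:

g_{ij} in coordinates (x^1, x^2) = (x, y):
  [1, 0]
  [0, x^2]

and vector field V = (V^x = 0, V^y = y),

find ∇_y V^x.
Non-zero Christoffel symbols:
Γ^x_{y y} = -x
Γ^y_{x y} = 1/x
∇_y V^x = ∂_y V^x + Γ^x_{y j} V^j
  = (0) + (0)(0) + (-x)(y)
  = -x*y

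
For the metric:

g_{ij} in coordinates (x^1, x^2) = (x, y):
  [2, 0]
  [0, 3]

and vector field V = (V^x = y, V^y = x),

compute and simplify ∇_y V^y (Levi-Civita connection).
All Christoffel symbols are zero.
∇_y V^y = ∂_y V^y + Γ^y_{y j} V^j
  = (0) + (0)(y) + (0)(x)
  = 0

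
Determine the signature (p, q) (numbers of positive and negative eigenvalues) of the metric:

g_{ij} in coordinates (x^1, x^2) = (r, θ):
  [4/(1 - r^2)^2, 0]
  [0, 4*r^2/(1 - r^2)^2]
The metric is diagonal, so its eigenvalues are the diagonal entries: 4/(1 - r^2)^2, 4*r^2/(1 - r^2)^2 (at a generic point, where coordinate-dependent entries are positive).
2 positive, 0 negative.
(2, 0) - Riemannian (positive definite)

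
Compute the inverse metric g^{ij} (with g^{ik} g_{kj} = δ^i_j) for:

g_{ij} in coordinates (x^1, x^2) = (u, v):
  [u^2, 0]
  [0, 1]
The metric is diagonal, so g^{ij} is diagonal with entries 1/g_{ii}: diag(1/(u^2), 1).
g^{ij}:
  [1/u^2, 0]
  [0, 1]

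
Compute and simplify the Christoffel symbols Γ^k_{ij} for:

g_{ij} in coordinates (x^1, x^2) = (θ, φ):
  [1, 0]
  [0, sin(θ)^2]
Using Γ^k_{ij} = (1/2) g^{km} (∂_i g_{mj} + ∂_j g_{mi} - ∂_m g_{ij}); the metric is diagonal, so only the m = k term contributes.
Non-zero symbols (using the symmetry Γ^k_{ij} = Γ^k_{ji}):
Γ^θ_{φ φ} = (1/2) g^{θθ} (∂_φ g_{θφ} + ∂_φ g_{θφ} - ∂_θ g_{φφ}) = (1/2)(1)((0) + (0) - (sin(2*θ))) = -sin(2*θ)/2
Γ^φ_{θ φ} = (1/2) g^{φφ} (∂_θ g_{φφ} + ∂_φ g_{φθ} - ∂_φ g_{θφ}) = (1/2)(1/sin(θ)^2)((sin(2*θ)) + (0) - (0)) = 1/tan(θ)
All other Christoffel symbols are zero.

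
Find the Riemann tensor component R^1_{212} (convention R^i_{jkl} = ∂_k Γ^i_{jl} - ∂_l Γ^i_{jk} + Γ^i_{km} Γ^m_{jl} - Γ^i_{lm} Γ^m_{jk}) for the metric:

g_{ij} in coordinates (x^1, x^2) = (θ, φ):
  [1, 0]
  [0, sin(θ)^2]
Non-zero Christoffel symbols (Γ^k_{ij} = Γ^k_{ji}):
Γ^θ_{φ φ} = -sin(2*θ)/2
Γ^φ_{θ φ} = 1/tan(θ)
R^θ_{φ θ φ} = ∂_θ Γ^θ_{φ φ} - ∂_φ Γ^θ_{φ θ} + Γ^θ_{θ m} Γ^m_{φ φ} - Γ^θ_{φ m} Γ^m_{φ θ}
  = (-cos(2*θ)) - (0) + (0) - (-cos(θ)^2) = sin(θ)^2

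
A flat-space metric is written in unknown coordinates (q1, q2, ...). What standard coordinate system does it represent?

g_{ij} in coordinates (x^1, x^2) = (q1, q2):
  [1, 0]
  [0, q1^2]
The line element ds^2 = dq1^2 + q1^2 dq2^2 is dr^2 + r^2 dθ^2 with q1 = r, q2 = θ.
polar coordinates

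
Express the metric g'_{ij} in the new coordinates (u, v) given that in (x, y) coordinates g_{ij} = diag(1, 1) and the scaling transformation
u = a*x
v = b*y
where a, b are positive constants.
Invert the transformation: x = u/a, y = v/b
g'_{ij} = (∂x^k/∂x'^i)(∂x^l/∂x'^j) g_{kl}; with g_{kl} = δ_{kl} this is Σ_k (∂x^k/∂x'^i)(∂x^k/∂x'^j).
Jacobian: ∂x/∂u = 1/a, ∂x/∂v = 0, ∂y/∂u = 0, ∂y/∂v = 1/b
g'_{uu} = (1/a)(1/a) + (0)(0) = 1/a^2
g'_{uv} = (1/a)(0) + (0)(1/b) = 0
g'_{vv} = (0)(0) + (1/b)(1/b) = 1/b^2
g'_{ij} = diag(1/a^2, 1/b^2)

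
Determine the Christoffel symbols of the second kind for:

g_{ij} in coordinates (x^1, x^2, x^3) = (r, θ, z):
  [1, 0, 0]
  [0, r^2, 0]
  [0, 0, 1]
Using Γ^k_{ij} = (1/2) g^{km} (∂_i g_{mj} + ∂_j g_{mi} - ∂_m g_{ij}); the metric is diagonal, so only the m = k term contributes.
Non-zero symbols (using the symmetry Γ^k_{ij} = Γ^k_{ji}):
Γ^r_{θ θ} = (1/2) g^{rr} (∂_θ g_{rθ} + ∂_θ g_{rθ} - ∂_r g_{θθ}) = (1/2)(1)((0) + (0) - (2*r)) = -r
Γ^θ_{r θ} = (1/2) g^{θθ} (∂_r g_{θθ} + ∂_θ g_{θr} - ∂_θ g_{rθ}) = (1/2)(1/r^2)((2*r) + (0) - (0)) = 1/r
All other Christoffel symbols are zero.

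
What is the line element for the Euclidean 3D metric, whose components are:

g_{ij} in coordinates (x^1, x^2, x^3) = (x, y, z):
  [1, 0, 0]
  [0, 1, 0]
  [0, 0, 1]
ds^2 = g_{ij} dx^i dx^j; only the non-zero components contribute.
ds^2 = dx^2 + dy^2 + dz^2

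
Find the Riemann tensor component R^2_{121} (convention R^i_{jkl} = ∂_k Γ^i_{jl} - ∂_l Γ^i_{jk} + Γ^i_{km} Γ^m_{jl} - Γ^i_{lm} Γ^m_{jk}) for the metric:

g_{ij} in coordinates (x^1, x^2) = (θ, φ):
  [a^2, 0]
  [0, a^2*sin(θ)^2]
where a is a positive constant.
Non-zero Christoffel symbols (Γ^k_{ij} = Γ^k_{ji}):
Γ^θ_{φ φ} = -sin(2*θ)/2
Γ^φ_{θ φ} = 1/tan(θ)
R^φ_{θ φ θ} = ∂_φ Γ^φ_{θ θ} - ∂_θ Γ^φ_{θ φ} + Γ^φ_{φ m} Γ^m_{θ θ} - Γ^φ_{θ m} Γ^m_{θ φ}
  = (0) - (-1/sin(θ)^2) + (0) - (1/tan(θ)^2) = 1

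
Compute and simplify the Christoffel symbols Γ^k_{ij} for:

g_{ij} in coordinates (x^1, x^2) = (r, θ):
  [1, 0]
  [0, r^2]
Using Γ^k_{ij} = (1/2) g^{km} (∂_i g_{mj} + ∂_j g_{mi} - ∂_m g_{ij}); the metric is diagonal, so only the m = k term contributes.
Non-zero symbols (using the symmetry Γ^k_{ij} = Γ^k_{ji}):
Γ^r_{θ θ} = (1/2) g^{rr} (∂_θ g_{rθ} + ∂_θ g_{rθ} - ∂_r g_{θθ}) = (1/2)(1)((0) + (0) - (2*r)) = -r
Γ^θ_{r θ} = (1/2) g^{θθ} (∂_r g_{θθ} + ∂_θ g_{θr} - ∂_θ g_{rθ}) = (1/2)(1/r^2)((2*r) + (0) - (0)) = 1/r
All other Christoffel symbols are zero.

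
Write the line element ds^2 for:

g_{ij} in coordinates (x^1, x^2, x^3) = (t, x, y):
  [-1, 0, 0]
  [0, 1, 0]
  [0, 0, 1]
ds^2 = g_{ij} dx^i dx^j; only the non-zero components contribute.
ds^2 = -dt^2 + dx^2 + dy^2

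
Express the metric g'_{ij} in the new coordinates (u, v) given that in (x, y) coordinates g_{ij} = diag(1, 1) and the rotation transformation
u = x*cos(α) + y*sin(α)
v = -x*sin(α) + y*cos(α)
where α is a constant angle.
Invert the transformation: x = u*cos(α) - v*sin(α), y = u*sin(α) + v*cos(α)
g'_{ij} = (∂x^k/∂x'^i)(∂x^l/∂x'^j) g_{kl}; with g_{kl} = δ_{kl} this is Σ_k (∂x^k/∂x'^i)(∂x^k/∂x'^j).
Jacobian: ∂x/∂u = cos(α), ∂x/∂v = -sin(α), ∂y/∂u = sin(α), ∂y/∂v = cos(α)
g'_{uu} = (cos(α))(cos(α)) + (sin(α))(sin(α)) = 1
g'_{uv} = (cos(α))(-sin(α)) + (sin(α))(cos(α)) = 0
g'_{vv} = (-sin(α))(-sin(α)) + (cos(α))(cos(α)) = 1
g'_{ij} = diag(1, 1)
The Euclidean metric is invariant under rotations.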